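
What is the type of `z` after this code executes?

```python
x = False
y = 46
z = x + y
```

bool + int = int (bool is subclass of int)

int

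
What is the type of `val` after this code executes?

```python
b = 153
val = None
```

None has type NoneType

NoneType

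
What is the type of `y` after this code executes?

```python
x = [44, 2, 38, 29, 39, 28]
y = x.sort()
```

list.sort() returns None (mutates in place)

NoneType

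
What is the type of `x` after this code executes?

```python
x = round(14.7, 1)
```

round() with decimal places returns float

float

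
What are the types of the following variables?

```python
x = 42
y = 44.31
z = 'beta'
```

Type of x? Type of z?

x is assigned a bare integer (no decimal point), so it is an int; z is assigned a quoted string literal, so it is a str

int, str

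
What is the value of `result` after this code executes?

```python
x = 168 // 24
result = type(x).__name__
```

x is int; result = 'int'

'int'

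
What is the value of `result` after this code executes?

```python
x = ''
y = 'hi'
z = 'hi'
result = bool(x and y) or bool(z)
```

x = ''; y = 'hi'; z = 'hi'; result = True

True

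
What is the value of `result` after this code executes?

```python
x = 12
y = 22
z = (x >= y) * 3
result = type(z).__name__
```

x is int; y is int; z is int; result = 'int'

'int'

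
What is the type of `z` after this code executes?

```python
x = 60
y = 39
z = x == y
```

Equality comparison returns bool

bool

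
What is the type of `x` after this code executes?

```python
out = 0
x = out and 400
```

'and' returns first falsy value (0 is int)

int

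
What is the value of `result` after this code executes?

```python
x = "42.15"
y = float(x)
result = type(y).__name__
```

x is str; y is float; result = 'float'

'float'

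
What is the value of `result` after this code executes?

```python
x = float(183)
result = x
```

x = 183.0; result = 183.0

183.0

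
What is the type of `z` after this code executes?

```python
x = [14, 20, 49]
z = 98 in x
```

'in' operator returns bool

bool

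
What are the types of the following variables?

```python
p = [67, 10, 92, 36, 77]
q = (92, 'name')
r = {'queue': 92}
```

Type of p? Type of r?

p is assigned a list literal (square brackets); r is assigned a dict literal ({key: value})

list, dict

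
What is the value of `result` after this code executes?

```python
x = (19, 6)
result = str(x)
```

x = (19, 6); result = '(19, 6)'

'(19, 6)'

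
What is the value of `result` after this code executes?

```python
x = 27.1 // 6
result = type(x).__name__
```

x is float; result = 'float'

'float'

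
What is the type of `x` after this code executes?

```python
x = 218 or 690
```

'or' returns first truthy value (int)

int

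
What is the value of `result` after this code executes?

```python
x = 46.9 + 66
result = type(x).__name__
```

x is float; result = 'float'

'float'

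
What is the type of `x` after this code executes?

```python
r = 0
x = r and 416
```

'and' returns first falsy value (0 is int)

int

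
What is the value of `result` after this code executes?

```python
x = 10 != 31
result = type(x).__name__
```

x is bool; result = 'bool'

'bool'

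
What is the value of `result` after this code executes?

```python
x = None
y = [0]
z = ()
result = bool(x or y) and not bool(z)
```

x = None; y = [0]; z = (); result = True

True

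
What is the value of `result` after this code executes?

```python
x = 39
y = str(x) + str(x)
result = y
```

x = 39; y = '3939'; result = '3939'

'3939'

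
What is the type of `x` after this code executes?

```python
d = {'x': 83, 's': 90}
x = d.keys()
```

.keys() returns dict_keys view

dict_keys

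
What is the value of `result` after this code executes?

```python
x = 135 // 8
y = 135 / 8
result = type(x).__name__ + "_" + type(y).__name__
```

x is int; y is float; result = 'int_float'

'int_float'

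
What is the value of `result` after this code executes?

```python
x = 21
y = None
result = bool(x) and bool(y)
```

x = 21; y = None; result = False

False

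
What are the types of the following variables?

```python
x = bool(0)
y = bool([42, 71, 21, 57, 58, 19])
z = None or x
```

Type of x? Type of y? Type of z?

bool() returns bool; bool() returns bool; None or bool returns the bool

bool, bool, bool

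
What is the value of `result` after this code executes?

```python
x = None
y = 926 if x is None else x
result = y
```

x = None; y = 926; result = 926

926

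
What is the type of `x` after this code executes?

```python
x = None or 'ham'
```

'or' with None returns the other truthy value (str)

str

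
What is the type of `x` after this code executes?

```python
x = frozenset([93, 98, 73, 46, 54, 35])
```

frozenset() returns frozenset

frozenset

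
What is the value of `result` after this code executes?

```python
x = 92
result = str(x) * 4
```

x = 92; result = '92929292'

'92929292'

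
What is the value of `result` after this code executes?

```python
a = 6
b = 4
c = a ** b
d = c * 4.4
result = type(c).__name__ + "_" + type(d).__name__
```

a is int; b is int; c is int; d is float; result = 'int_float'

'int_float'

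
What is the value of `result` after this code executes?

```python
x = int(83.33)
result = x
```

x = 83; result = 83

83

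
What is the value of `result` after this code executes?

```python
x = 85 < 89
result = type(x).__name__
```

x is bool; result = 'bool'

'bool'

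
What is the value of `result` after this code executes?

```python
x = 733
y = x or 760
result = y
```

x = 733; y = 733; result = 733

733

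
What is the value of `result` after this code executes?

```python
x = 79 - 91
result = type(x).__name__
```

x is int; result = 'int'

'int'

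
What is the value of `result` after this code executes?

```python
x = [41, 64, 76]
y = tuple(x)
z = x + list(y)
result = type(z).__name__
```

x is list; y is tuple; z is list; result = 'list'

'list'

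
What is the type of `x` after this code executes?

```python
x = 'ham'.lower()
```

str.lower() returns str

str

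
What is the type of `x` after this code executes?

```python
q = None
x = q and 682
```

'and' returns first falsy value (None)

NoneType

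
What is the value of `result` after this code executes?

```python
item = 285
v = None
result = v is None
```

item = 285; v = None; result = True

True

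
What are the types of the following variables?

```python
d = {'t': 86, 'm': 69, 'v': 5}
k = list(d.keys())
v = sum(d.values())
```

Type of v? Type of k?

sum of ints is int; list() converts to list

int, list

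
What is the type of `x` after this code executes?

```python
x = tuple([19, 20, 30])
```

tuple() constructor returns tuple

tuple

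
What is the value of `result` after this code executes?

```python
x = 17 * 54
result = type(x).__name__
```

x is int; result = 'int'

'int'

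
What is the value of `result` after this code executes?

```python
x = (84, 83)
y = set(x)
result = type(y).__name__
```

x is tuple; y is set; result = 'set'

'set'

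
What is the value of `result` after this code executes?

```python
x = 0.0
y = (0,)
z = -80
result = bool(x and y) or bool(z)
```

x = 0.0; y = (0,); z = -80; result = True

True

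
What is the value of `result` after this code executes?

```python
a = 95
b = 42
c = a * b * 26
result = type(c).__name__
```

a is int; b is int; c is int; result = 'int'

'int'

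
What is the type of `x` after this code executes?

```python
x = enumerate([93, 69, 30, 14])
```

enumerate() returns an enumerate object

enumerate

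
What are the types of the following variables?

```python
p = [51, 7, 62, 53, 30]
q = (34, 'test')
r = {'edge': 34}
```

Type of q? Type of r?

q is assigned a tuple (parenthesized, comma-separated values); r is assigned a dict literal ({key: value})

tuple, dict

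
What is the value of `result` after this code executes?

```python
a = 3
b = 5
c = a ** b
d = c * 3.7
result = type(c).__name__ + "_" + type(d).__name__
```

a is int; b is int; c is int; d is float; result = 'int_float'

'int_float'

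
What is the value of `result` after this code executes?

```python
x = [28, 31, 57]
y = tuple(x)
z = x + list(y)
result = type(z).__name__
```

x is list; y is tuple; z is list; result = 'list'

'list'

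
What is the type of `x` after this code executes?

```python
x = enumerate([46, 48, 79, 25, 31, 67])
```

enumerate() returns an enumerate object

enumerate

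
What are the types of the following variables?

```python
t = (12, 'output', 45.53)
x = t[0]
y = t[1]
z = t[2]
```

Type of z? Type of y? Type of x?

tuple[2] is float; tuple[1] is str; tuple[0] is int

float, str, int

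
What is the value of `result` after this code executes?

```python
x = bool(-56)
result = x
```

x = True; result = True

True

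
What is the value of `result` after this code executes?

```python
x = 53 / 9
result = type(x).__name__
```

x is float; result = 'float'

'float'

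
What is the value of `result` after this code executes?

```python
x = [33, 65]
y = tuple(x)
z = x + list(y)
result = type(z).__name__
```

x is list; y is tuple; z is list; result = 'list'

'list'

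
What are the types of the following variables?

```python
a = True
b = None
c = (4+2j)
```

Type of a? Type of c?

a is assigned the constant True, which has type bool; c is assigned (4+2j), an int plus an imaginary literal (j suffix), which evaluates to complex

bool, complex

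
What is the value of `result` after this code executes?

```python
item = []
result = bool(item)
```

item = []; result = False

False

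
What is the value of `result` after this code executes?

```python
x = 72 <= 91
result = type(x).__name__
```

x is bool; result = 'bool'

'bool'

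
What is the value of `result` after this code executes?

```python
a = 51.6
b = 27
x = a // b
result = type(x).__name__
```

a is float; b is int; x is float; result = 'float'

'float'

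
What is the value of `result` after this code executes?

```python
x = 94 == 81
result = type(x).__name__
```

x is bool; result = 'bool'

'bool'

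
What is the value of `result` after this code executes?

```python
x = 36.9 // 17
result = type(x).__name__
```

x is float; result = 'float'

'float'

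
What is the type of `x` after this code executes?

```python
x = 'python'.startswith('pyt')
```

str.startswith() returns bool

bool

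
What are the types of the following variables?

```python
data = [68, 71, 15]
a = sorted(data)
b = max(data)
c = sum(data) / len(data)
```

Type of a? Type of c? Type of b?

sorted() returns list; int / int = float; max of ints returns int

list, float, int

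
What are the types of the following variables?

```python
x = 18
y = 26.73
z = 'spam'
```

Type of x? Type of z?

x is assigned a bare integer (no decimal point), so it is an int; z is assigned a quoted string literal, so it is a str

int, str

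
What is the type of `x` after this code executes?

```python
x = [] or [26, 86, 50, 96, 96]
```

'or' returns first truthy value (list)

list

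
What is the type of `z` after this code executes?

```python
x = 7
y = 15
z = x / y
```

int / int = float

float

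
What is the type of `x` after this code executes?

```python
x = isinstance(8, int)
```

isinstance() returns bool

bool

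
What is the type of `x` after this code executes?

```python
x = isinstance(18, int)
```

isinstance() returns bool

bool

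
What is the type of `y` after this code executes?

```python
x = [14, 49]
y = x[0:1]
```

Slicing a list returns a list

list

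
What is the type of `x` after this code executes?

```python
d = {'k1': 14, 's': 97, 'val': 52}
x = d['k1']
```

Accessing dict[str, int] with str key returns int

int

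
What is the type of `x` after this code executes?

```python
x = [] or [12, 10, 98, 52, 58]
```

'or' returns first truthy value (list)

list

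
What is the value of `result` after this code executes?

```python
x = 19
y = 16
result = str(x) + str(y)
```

x = 19; y = 16; result = '1916'

'1916'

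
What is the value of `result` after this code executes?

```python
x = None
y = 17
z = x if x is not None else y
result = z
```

x = None; y = 17; z = 17; result = 17

17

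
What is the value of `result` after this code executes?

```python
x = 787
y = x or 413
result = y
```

x = 787; y = 787; result = 787

787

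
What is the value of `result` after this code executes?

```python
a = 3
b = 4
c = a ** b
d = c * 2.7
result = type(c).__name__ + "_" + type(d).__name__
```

a is int; b is int; c is int; d is float; result = 'int_float'

'int_float'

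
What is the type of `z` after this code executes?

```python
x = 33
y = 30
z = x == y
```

Comparison returns bool

bool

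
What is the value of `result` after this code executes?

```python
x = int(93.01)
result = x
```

x = 93; result = 93

93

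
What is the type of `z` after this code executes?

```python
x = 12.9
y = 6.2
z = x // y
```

float // float = float

float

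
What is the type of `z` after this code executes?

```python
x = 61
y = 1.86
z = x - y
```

int - float = float

float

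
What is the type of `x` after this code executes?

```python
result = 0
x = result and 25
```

'and' returns first falsy value (0 is int)

int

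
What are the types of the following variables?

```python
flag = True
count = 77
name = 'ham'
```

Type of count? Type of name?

count is assigned a bare integer (no decimal point), so it is an int; name is assigned a quoted string literal, so it is a str

int, str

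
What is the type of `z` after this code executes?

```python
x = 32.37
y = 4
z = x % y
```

float % int = float

float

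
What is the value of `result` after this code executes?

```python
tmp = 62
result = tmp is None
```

tmp = 62; result = False

False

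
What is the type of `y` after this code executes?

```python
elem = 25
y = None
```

None has type NoneType

NoneType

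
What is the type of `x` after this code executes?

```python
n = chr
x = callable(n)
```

callable() returns bool

bool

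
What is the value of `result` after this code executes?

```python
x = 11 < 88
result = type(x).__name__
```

x is bool; result = 'bool'

'bool'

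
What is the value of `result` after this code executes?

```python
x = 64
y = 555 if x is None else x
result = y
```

x = 64; y = 64; result = 64

64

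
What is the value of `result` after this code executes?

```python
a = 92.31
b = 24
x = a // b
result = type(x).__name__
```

a is float; b is int; x is float; result = 'float'

'float'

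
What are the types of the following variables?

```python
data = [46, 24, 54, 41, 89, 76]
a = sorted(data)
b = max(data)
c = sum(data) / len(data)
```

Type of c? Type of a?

int / int = float; sorted() returns list

float, list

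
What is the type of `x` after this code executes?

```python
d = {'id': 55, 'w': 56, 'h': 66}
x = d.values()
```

.values() returns dict_values view

dict_values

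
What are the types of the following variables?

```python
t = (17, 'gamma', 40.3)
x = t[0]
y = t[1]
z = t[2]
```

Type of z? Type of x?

tuple[2] is float; tuple[0] is int

float, int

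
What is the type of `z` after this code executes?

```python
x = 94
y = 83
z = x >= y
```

Comparison returns bool

bool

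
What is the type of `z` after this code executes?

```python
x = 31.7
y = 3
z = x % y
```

float % int = float

float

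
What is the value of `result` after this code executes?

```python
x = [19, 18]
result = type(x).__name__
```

x is list; result = 'list'

'list'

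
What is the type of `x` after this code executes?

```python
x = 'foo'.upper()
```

str.upper() returns str

str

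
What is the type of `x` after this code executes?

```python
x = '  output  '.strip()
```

str.strip() returns str

str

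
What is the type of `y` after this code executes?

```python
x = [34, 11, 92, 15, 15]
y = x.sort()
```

list.sort() returns None (mutates in place)

NoneType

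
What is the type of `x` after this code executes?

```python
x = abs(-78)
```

abs() of int returns int

int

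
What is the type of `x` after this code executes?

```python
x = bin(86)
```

bin() returns str representation

str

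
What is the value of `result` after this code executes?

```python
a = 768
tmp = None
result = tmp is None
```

a = 768; tmp = None; result = True

True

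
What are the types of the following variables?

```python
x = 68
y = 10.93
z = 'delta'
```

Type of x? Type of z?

x is assigned a bare integer (no decimal point), so it is an int; z is assigned a quoted string literal, so it is a str

int, str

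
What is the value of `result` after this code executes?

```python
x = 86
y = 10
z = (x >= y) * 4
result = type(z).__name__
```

x is int; y is int; z is int; result = 'int'

'int'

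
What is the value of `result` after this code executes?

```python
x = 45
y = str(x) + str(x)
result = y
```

x = 45; y = '4545'; result = '4545'

'4545'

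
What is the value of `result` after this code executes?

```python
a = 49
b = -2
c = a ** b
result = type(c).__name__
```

a is int; b is int; c is float; result = 'float'

'float'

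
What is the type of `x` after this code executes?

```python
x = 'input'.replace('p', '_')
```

str.replace() returns str

str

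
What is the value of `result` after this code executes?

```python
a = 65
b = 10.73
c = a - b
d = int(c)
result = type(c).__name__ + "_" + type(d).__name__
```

a is int; b is float; c is float; d is int; result = 'float_int'

'float_int'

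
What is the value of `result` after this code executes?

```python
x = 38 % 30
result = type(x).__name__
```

x is int; result = 'int'

'int'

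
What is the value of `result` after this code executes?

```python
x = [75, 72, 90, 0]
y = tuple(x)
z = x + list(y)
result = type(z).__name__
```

x is list; y is tuple; z is list; result = 'list'

'list'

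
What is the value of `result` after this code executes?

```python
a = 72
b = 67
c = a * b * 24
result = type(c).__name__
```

a is int; b is int; c is int; result = 'int'

'int'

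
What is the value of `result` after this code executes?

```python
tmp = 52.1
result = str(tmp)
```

tmp = 52.1; result = '52.1'

'52.1'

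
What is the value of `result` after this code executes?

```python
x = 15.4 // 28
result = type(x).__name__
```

x is float; result = 'float'

'float'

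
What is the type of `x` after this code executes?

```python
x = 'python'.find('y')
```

str.find() returns int index

int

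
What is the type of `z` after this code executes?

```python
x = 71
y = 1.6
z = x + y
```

int + float = float

float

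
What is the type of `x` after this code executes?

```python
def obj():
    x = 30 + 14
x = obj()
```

Function without return returns None

NoneType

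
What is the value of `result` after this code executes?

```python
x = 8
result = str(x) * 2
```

x = 8; result = '88'

'88'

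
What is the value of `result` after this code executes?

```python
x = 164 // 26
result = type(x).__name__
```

x is int; result = 'int'

'int'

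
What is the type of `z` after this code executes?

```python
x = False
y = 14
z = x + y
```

bool + int = int (bool is subclass of int)

int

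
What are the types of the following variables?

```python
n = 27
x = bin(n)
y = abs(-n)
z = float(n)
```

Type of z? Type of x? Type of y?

float() returns float; bin() returns str; abs() of int returns int

float, str, int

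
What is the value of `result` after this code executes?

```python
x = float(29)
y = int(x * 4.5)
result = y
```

x = 29.0; y = 130; result = 130

130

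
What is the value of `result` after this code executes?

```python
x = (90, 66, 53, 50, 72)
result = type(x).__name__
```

x is tuple; result = 'tuple'

'tuple'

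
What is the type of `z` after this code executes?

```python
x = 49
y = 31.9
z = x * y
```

int * float = float

float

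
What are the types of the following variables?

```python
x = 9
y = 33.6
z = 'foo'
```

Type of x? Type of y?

x is assigned a bare integer (no decimal point), so it is an int; y is assigned a number with a decimal point, so it is a float

int, float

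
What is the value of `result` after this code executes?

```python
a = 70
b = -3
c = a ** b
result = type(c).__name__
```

a is int; b is int; c is float; result = 'float'

'float'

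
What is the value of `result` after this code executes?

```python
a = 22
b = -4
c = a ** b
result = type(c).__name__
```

a is int; b is int; c is float; result = 'float'

'float'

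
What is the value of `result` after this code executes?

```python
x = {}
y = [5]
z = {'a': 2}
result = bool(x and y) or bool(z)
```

x = {}; y = [5]; z = {'a': 2}; result = True

True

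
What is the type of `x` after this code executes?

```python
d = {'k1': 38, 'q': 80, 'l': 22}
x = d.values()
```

.values() returns dict_values view

dict_values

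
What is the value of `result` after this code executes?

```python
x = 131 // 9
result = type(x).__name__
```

x is int; result = 'int'

'int'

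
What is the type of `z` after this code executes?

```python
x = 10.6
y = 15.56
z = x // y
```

float // float = float

float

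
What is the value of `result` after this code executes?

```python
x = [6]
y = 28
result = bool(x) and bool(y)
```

x = [6]; y = 28; result = True

True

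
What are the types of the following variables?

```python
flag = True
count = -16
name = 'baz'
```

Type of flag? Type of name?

flag is assigned the constant True, which has type bool; name is assigned a quoted string literal, so it is a str

bool, str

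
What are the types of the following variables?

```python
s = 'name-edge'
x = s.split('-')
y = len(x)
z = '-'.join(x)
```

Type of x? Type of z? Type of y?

str.split() returns list; str.join() returns str; len() returns int

list, str, int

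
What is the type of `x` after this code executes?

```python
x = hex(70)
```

hex() returns str representation

str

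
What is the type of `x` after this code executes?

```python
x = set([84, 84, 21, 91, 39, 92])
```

set() constructor returns set

set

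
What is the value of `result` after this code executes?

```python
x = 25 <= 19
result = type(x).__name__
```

x is bool; result = 'bool'

'bool'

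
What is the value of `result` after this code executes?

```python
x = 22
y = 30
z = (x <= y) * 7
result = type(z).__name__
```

x is int; y is int; z is int; result = 'int'

'int'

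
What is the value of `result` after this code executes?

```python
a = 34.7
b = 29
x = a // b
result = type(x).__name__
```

a is float; b is int; x is float; result = 'float'

'float'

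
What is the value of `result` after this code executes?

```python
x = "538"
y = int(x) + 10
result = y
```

x = '538'; y = 548; result = 548

548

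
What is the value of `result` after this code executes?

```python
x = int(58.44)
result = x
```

x = 58; result = 58

58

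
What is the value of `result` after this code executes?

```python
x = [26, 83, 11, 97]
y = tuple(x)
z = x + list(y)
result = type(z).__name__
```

x is list; y is tuple; z is list; result = 'list'

'list'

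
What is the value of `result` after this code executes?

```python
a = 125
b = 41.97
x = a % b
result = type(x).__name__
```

a is int; b is float; x is float; result = 'float'

'float'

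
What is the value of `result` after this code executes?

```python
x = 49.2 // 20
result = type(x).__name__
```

x is float; result = 'float'

'float'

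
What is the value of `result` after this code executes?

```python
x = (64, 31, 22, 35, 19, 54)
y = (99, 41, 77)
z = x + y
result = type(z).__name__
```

x is tuple; y is tuple; z is tuple; result = 'tuple'

'tuple'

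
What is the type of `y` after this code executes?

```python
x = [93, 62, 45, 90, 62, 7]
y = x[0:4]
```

Slicing a list returns a list

list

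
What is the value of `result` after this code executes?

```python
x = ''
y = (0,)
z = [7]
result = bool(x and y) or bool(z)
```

x = ''; y = (0,); z = [7]; result = True

True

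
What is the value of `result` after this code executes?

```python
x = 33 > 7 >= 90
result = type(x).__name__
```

x is bool; result = 'bool'

'bool'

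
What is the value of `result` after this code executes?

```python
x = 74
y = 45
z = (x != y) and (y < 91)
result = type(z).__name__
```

x is int; y is int; z is bool; result = 'bool'

'bool'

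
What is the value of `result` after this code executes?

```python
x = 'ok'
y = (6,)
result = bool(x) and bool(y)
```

x = 'ok'; y = (6,); result = True

True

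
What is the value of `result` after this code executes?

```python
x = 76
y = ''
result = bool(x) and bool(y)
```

x = 76; y = ''; result = False

False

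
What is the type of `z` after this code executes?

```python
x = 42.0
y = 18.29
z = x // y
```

float // float = float

float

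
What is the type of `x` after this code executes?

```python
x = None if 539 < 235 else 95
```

539 < 235 is False, so the else branch is taken

int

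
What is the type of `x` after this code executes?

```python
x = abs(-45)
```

abs() of int returns int

int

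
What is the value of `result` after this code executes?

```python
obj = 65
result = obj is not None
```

obj = 65; result = True

True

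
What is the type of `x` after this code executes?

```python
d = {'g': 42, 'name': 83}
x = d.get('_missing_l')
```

dict.get() returns None when key not found

NoneType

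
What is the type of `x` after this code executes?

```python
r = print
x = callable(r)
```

callable() returns bool

bool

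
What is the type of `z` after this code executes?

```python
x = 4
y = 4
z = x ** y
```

positive int ** positive int = int

int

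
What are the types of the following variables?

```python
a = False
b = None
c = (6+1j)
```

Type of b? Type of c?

b is assigned None, whose type is NoneType; c is assigned (6+1j), an int plus an imaginary literal (j suffix), which evaluates to complex

NoneType, complex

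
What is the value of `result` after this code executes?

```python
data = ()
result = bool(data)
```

data = (); result = False

False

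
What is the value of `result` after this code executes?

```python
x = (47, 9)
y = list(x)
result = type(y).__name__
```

x is tuple; y is list; result = 'list'

'list'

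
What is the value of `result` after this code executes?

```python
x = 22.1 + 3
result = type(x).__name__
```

x is float; result = 'float'

'float'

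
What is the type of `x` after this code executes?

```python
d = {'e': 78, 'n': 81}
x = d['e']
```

Accessing dict[str, int] with str key returns int

int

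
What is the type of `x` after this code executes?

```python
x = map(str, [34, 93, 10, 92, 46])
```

map() returns a map object

map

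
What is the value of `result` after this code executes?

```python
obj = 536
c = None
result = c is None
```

obj = 536; c = None; result = True

True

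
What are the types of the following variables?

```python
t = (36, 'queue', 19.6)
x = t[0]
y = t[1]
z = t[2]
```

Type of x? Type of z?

tuple[0] is int; tuple[2] is float

int, float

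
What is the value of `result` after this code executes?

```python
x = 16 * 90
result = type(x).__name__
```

x is int; result = 'int'

'int'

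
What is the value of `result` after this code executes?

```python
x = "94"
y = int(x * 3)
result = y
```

x = '94'; y = 949494; result = 949494

949494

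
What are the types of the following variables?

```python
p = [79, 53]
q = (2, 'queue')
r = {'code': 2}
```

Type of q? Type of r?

q is assigned a tuple (parenthesized, comma-separated values); r is assigned a dict literal ({key: value})

tuple, dict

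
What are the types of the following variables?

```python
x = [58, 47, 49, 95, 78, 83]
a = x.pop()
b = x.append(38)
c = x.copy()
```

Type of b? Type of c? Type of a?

append() returns None; copy() returns list; pop() returns element

NoneType, list, int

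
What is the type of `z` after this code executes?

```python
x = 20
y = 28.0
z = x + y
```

int + float = float

float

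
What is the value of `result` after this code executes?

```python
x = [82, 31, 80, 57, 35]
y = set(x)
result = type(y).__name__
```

x is list; y is set; result = 'set'

'set'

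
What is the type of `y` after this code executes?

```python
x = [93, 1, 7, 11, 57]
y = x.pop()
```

list.pop() returns the popped element

int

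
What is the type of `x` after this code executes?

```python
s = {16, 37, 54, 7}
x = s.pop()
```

Popping from set[int] returns int

int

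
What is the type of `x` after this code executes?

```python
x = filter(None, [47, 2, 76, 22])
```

filter() returns a filter object

filter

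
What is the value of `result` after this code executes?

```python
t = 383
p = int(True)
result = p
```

t = 383; p = 1; result = 1

1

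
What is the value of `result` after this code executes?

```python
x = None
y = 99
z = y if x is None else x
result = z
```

x = None; y = 99; z = 99; result = 99

99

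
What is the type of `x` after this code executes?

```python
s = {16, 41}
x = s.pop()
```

Popping from set[int] returns int

int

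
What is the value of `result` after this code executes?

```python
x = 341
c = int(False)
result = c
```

x = 341; c = 0; result = 0

0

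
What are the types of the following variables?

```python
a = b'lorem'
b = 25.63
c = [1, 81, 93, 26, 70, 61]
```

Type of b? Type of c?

b is assigned a number with a decimal point, so it is a float; c is assigned a list literal (square brackets)

float, list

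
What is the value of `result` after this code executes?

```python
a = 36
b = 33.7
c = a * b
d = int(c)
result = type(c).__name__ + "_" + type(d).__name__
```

a is int; b is float; c is float; d is int; result = 'float_int'

'float_int'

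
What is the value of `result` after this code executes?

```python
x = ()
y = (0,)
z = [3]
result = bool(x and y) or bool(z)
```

x = (); y = (0,); z = [3]; result = True

True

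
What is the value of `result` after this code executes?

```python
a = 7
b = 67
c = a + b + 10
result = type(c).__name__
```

a is int; b is int; c is int; result = 'int'

'int'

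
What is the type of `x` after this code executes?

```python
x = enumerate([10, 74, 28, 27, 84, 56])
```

enumerate() returns an enumerate object

enumerate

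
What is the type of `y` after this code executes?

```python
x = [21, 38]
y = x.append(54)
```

list.append() returns None (mutates in place)

NoneType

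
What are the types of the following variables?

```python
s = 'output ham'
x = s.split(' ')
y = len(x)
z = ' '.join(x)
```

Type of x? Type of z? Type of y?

str.split() returns list; str.join() returns str; len() returns int

list, str, int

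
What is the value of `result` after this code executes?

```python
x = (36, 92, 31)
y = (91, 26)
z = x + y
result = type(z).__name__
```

x is tuple; y is tuple; z is tuple; result = 'tuple'

'tuple'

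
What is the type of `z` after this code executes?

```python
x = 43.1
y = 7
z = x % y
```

float % int = float

float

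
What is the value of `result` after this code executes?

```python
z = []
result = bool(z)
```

z = []; result = False

False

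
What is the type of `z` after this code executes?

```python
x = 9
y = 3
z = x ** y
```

positive int ** positive int = int

int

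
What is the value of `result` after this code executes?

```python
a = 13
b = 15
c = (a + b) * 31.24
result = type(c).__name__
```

a is int; b is int; c is float; result = 'float'

'float'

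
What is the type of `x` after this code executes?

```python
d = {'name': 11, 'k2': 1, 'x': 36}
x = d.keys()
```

.keys() returns dict_keys view

dict_keys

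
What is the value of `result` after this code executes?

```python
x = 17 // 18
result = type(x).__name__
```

x is int; result = 'int'

'int'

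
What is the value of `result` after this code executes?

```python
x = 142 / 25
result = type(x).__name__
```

x is float; result = 'float'

'float'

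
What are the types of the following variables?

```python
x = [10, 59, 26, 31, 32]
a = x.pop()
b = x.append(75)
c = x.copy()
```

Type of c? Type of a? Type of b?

copy() returns list; pop() returns element; append() returns None

list, int, NoneType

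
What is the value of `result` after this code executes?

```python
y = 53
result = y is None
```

y = 53; result = False

False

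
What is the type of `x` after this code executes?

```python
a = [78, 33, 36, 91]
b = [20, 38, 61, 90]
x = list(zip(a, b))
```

list(zip()) returns a list of tuples

list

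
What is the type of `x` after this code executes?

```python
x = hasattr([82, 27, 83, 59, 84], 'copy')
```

hasattr() returns bool

bool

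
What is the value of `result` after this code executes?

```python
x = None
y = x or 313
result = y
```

x = None; y = 313; result = 313

313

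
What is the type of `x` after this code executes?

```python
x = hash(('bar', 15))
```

hash() returns int

int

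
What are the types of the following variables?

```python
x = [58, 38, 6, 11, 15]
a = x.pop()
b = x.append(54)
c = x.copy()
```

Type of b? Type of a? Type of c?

append() returns None; pop() returns element; copy() returns list

NoneType, int, list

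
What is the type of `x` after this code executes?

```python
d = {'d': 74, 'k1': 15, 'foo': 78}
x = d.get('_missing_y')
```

dict.get() returns None when key not found

NoneType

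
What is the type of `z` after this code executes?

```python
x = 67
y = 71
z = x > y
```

Comparison returns bool

bool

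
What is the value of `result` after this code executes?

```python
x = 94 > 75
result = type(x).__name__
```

x is bool; result = 'bool'

'bool'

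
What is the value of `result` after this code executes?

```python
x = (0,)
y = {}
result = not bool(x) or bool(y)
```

x = (0,); y = {}; result = False

False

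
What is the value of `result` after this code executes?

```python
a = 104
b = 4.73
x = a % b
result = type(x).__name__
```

a is int; b is float; x is float; result = 'float'

'float'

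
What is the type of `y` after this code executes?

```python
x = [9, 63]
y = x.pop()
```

list.pop() returns the popped element

int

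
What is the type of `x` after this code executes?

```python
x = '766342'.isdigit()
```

str.isdigit() returns bool

bool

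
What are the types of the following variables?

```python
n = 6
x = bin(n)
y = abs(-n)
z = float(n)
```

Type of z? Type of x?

float() returns float; bin() returns str

float, str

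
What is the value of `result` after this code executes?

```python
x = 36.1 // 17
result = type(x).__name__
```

x is float; result = 'float'

'float'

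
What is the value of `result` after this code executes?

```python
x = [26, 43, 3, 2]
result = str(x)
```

x = [26, 43, 3, 2]; result = '[26, 43, 3, 2]'

'[26, 43, 3, 2]'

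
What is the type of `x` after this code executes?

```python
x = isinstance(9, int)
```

isinstance() returns bool

bool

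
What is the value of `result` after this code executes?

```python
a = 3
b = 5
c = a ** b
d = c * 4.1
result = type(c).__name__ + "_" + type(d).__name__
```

a is int; b is int; c is int; d is float; result = 'int_float'

'int_float'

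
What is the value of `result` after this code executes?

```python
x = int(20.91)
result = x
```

x = 20; result = 20

20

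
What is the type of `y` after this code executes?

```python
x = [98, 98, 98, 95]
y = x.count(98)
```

list.count() returns int

int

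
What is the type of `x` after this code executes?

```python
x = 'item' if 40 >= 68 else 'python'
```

Both branches of conditional are str

str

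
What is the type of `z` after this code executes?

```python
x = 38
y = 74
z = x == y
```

Equality comparison returns bool

bool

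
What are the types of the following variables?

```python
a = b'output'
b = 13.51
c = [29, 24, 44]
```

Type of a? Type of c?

a is assigned a bytes literal (b'...' prefix); c is assigned a list literal (square brackets)

bytes, list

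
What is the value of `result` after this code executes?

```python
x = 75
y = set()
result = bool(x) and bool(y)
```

x = 75; y = set(); result = False

False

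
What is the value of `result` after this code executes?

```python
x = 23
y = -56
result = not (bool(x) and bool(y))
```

x = 23; y = -56; result = False

False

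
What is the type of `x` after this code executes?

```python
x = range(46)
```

range() returns a range object

range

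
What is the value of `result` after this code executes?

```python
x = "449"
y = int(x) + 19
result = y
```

x = '449'; y = 468; result = 468

468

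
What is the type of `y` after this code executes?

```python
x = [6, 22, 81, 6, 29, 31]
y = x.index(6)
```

list.index() returns int

int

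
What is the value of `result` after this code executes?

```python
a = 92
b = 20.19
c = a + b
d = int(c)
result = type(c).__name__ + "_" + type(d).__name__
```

a is int; b is float; c is float; d is int; result = 'float_int'

'float_int'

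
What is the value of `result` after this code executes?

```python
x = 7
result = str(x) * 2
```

x = 7; result = '77'

'77'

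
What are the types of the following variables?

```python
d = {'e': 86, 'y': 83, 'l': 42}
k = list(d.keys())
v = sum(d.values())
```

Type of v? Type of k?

sum of ints is int; list() converts to list

int, list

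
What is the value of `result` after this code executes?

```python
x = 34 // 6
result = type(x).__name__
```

x is int; result = 'int'

'int'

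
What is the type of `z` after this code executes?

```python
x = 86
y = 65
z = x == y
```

Equality comparison returns bool

bool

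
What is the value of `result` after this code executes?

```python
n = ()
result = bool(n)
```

n = (); result = False

False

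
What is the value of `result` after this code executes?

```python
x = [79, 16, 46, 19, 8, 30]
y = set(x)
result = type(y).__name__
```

x is list; y is set; result = 'set'

'set'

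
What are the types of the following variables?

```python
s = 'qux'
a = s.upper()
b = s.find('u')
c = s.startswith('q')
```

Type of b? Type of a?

find() returns int; upper() returns str

int, str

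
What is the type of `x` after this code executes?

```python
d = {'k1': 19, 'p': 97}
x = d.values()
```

.values() returns dict_values view

dict_values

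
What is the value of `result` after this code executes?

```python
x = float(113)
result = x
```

x = 113.0; result = 113.0

113.0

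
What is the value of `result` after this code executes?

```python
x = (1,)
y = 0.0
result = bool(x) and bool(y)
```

x = (1,); y = 0.0; result = False

False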